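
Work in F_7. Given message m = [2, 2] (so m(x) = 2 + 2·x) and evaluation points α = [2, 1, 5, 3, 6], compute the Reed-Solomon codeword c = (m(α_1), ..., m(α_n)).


c = [6, 4, 5, 1, 0]

Message polynomial: m(x) = 2 + 2·x (mod 7).
For each evaluation point α_i, compute m(α_i) mod 7:
  α_1 = 2: Horner steps 2 → 6, so m(2) = 6.
  α_2 = 1: Horner steps 2 → 4, so m(1) = 4.
  α_3 = 5: Horner steps 2 → 5, so m(5) = 5.
  α_4 = 3: Horner steps 2 → 1, so m(3) = 1.
  α_5 = 6: Horner steps 2 → 0, so m(6) = 0.
Codeword c = [6, 4, 5, 1, 0] ∈ F_7^5.


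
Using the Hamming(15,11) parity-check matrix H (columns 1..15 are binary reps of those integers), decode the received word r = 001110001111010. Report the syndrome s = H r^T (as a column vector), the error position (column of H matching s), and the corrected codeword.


s = (1, 0, 0, 0)^T, error position = 8, corrected codeword c = 001110011111010

Compute s = H r^T mod 2 one row at a time:
  s_1 = 0 + 1 + 1 + 1 + 1 + 0 + 1 + 0 = 5 ≡ 1 (mod 2).
  s_2 = 1 + 1 + 0 + 0 + 1 + 0 + 1 + 0 = 4 ≡ 0 (mod 2).
  s_3 = 0 + 1 + 0 + 0 + 1 + 1 + 1 + 0 = 4 ≡ 0 (mod 2).
  s_4 = 0 + 1 + 1 + 0 + 1 + 1 + 0 + 0 = 4 ≡ 0 (mod 2).
s = (1, 0, 0, 0)^T — this equals column 8 of H (binary 1000), so error is at position 8.
Correct: flip bit 8 of r = 001110001111010 to get c = 001110011111010.


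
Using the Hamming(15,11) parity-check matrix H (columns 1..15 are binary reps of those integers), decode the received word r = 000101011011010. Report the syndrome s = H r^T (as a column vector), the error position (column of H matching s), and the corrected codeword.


s = (1, 0, 1, 0)^T, error position = 10, corrected codeword c = 000101011111010

Compute s = H r^T mod 2 one row at a time:
  s_1 = 1 + 1 + 0 + 1 + 1 + 0 + 1 + 0 = 5 ≡ 1 (mod 2).
  s_2 = 1 + 0 + 1 + 0 + 1 + 0 + 1 + 0 = 4 ≡ 0 (mod 2).
  s_3 = 0 + 0 + 1 + 0 + 0 + 1 + 1 + 0 = 3 ≡ 1 (mod 2).
  s_4 = 0 + 0 + 0 + 0 + 1 + 1 + 0 + 0 = 2 ≡ 0 (mod 2).
s = (1, 0, 1, 0)^T — this equals column 10 of H (binary 1010), so error is at position 10.
Correct: flip bit 10 of r = 000101011011010 to get c = 000101011111010.


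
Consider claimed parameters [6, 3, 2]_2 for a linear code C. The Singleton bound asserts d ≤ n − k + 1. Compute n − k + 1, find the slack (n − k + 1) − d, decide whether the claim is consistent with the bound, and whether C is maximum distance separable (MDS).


Singleton RHS = n − k + 1 = 4, slack = 2, bound satisfied, not MDS.

Singleton bound: d ≤ n − k + 1.
Here n = 6, k = 3, so n − k + 1 = 4.
Given d = 2, check d ≤ 4: YES.
Slack = (n − k + 1) − d = 2.
The code is NOT MDS (slack = 2 > 0).
Description: the claimed parameters are [6, 3, 2]_2; such a code would be non-MDS.


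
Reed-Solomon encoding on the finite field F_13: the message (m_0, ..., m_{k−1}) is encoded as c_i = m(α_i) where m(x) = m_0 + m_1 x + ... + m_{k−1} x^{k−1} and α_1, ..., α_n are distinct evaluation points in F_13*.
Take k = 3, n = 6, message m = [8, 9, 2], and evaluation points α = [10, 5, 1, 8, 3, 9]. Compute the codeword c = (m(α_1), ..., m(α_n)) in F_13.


c = [12, 12, 6, 0, 1, 4]

Message polynomial: m(x) = 8 + 9·x + 2·x^2 (mod 13).
For each evaluation point α_i, compute m(α_i) mod 13:
  α_1 = 10: Horner steps 2 → 3 → 12, so m(10) = 12.
  α_2 = 5: Horner steps 2 → 6 → 12, so m(5) = 12.
  α_3 = 1: Horner steps 2 → 11 → 6, so m(1) = 6.
  α_4 = 8: Horner steps 2 → 12 → 0, so m(8) = 0.
  α_5 = 3: Horner steps 2 → 2 → 1, so m(3) = 1.
  α_6 = 9: Horner steps 2 → 1 → 4, so m(9) = 4.
Codeword c = [12, 12, 6, 0, 1, 4] ∈ F_13^6.


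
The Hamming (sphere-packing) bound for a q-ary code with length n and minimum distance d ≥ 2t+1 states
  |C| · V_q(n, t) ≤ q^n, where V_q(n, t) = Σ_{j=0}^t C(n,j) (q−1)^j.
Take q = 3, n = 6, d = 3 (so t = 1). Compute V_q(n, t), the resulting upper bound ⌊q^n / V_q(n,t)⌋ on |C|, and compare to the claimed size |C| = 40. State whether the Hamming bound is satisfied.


V_q(n, t) = 13, q^n = 729, Hamming bound = 56, |C| = 40 ≤ bound (satisfied).

Step 1: Compute V_q(n, t) = Σ_{j=0}^1 C(n, j) (q−1)^j.
  j = 0: C(6,0)·(2)^0 = 1·1 = 1.
  j = 1: C(6,1)·(2)^1 = 6·2 = 12.
  V_q(n, t) = 1 + 12 = 13.
Step 2: q^n = 3^6 = 729.
Step 3: Hamming bound ⌊q^n / V_q(n,t)⌋ = ⌊729/13⌋ = 56.
Step 4: Compare |C| = 40 to 56: satisfied.
The claimed |C| lies below the Hamming bound.


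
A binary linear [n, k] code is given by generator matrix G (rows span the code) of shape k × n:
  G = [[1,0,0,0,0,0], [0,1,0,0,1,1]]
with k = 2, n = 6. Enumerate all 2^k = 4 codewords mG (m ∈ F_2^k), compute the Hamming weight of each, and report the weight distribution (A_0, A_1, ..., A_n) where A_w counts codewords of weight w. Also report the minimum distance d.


Weight distribution: A_0 = 1, A_1 = 1, A_3 = 1, A_4 = 1. Minimum distance d = 1.

Enumerate all 2^2 = 4 messages m ∈ F_2^2.
For each, compute codeword c = mG in F_2^6, then tally its weight.
  m = 00 → c = 000000, weight = 0.
  m = 10 → c = 100000, weight = 1.
  m = 01 → c = 010011, weight = 3.
  m = 11 → c = 110011, weight = 4.
Tally weights:
  weight 0: 1 codewords.
  weight 1: 1 codewords.
  weight 3: 1 codewords.
  weight 4: 1 codewords.
Minimum distance d = smallest w > 0 with A_w > 0 = 1.
Sanity: Σ A_w = 4 = 2^2 = 4 ✓.


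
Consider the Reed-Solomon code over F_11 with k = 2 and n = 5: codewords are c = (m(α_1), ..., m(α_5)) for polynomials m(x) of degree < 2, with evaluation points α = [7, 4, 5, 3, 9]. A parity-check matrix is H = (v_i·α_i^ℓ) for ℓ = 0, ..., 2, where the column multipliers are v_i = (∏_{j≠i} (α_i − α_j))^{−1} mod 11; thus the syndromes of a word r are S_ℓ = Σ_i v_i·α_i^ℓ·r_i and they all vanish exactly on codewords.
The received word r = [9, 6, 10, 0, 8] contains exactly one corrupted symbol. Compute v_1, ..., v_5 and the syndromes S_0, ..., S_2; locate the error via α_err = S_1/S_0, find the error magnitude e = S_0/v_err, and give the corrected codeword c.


S = (8, 10, 7), error at position 2, error magnitude e = 1, c = [9, 5, 10, 0, 8].

Step 1: column multipliers v_i = (∏_{j≠i}(α_i − α_j))^{−1} mod 11.
  i = 1 (α = 7): (7−4)(7−5)(7−3)(7−9) = 3·2·4·(−2) = −48 ≡ 7, so v_1 = 7^{−1} = 8 (mod 11).
  i = 2 (α = 4): (4−7)(4−5)(4−3)(4−9) = (−3)·(−1)·1·(−5) = −15 ≡ 7, so v_2 = 7^{−1} = 8 (mod 11).
  i = 3 (α = 5): (5−7)(5−4)(5−3)(5−9) = (−2)·1·2·(−4) = 16 ≡ 5, so v_3 = 5^{−1} = 9 (mod 11).
  i = 4 (α = 3): (3−7)(3−4)(3−5)(3−9) = (−4)·(−1)·(−2)·(−6) = 48 ≡ 4, so v_4 = 4^{−1} = 3 (mod 11).
  i = 5 (α = 9): (9−7)(9−4)(9−5)(9−3) = 2·5·4·6 = 240 ≡ 9, so v_5 = 9^{−1} = 5 (mod 11).
  v = [8, 8, 9, 3, 5].
Step 2: syndromes of r = [9, 6, 10, 0, 8] (all sums mod 11).
  S_0 = Σ v_i r_i = 8·9 + 8·6 + 9·10 + 3·0 + 5·8 = 250 ≡ 8.
  S_1 = Σ v_i α_i r_i = 8·7·9 + 8·4·6 + 9·5·10 + 3·3·0 + 5·9·8 = 1506 ≡ 10.
  α_i^2 mod 11 = [5, 5, 3, 9, 4].
  S_2 = Σ v_i α_i^2 r_i = 8·5·9 + 8·5·6 + 9·3·10 + 3·9·0 + 5·4·8 = 1030 ≡ 7.
  S = (8, 10, 7) ≠ 0, so r is not a codeword (an error is present).
Step 3: locate the error. For a single error e at position i, S_ℓ = v_i·e·α_i^ℓ, so α_err = S_1/S_0.
  S_0^{−1} = 8^{−1} = 7 (mod 11), so α_err = 10·7 = 70 ≡ 4 = α_2. Error position i = 2.
  Consistency check: S_2/S_1 = 7·10 = 70 ≡ 4 = α_err ✓ (single-error assumption holds).
Step 4: error magnitude e = S_0/v_2 = S_0·∏_{j≠2}(α_2 − α_j) = 8·7 = 56 ≡ 1 (mod 11).
Step 5: correct position 2: c_2 = r_2 − e = 6 − 1 ≡ 5 (mod 11). Hence c = [9, 5, 10, 0, 8].
  Check: interpolating c through the α_i gives m(x) = 7 + 5·x (degree < 2) with m(α_i) = c_i for every i, so c is indeed a codeword.


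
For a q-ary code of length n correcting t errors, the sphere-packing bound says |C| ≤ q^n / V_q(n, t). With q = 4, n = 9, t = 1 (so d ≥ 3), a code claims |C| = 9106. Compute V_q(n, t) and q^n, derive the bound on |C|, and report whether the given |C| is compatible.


V_q(n, t) = 28, q^n = 262144, Hamming bound = 9362, |C| = 9106 ≤ bound (satisfied).

Step 1: Compute V_q(n, t) = Σ_{j=0}^1 C(n, j) (q−1)^j.
  j = 0: C(9,0)·(3)^0 = 1·1 = 1.
  j = 1: C(9,1)·(3)^1 = 9·3 = 27.
  V_q(n, t) = 1 + 27 = 28.
Step 2: q^n = 4^9 = 262144.
Step 3: Hamming bound ⌊q^n / V_q(n,t)⌋ = ⌊262144/28⌋ = 9362.
Step 4: Compare |C| = 9106 to 9362: satisfied.
The claimed |C| lies below the Hamming bound.


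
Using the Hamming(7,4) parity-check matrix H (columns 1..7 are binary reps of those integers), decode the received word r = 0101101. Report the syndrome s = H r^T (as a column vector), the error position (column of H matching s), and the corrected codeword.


s = (1, 0, 0)^T, error position = 4, corrected codeword c = 0100101

Compute s = H r^T mod 2 one row at a time:
  s_1 = 1 + 1 + 0 + 1 = 3 ≡ 1 (mod 2).
  s_2 = 1 + 0 + 0 + 1 = 2 ≡ 0 (mod 2).
  s_3 = 0 + 0 + 1 + 1 = 2 ≡ 0 (mod 2).
s = (1, 0, 0)^T — this equals column 4 of H (binary 100), so error is at position 4.
Correct: flip bit 4 of r = 0101101 to get c = 0100101.


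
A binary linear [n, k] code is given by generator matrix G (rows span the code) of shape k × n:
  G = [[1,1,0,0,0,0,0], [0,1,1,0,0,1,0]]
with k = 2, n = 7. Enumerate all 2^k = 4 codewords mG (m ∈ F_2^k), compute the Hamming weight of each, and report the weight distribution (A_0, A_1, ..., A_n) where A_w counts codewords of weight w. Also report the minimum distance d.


Weight distribution: A_0 = 1, A_2 = 1, A_3 = 2. Minimum distance d = 2.

Enumerate all 2^2 = 4 messages m ∈ F_2^2.
For each, compute codeword c = mG in F_2^7, then tally its weight.
  m = 00 → c = 0000000, weight = 0.
  m = 10 → c = 1100000, weight = 2.
  m = 01 → c = 0110010, weight = 3.
  m = 11 → c = 1010010, weight = 3.
Tally weights:
  weight 0: 1 codewords.
  weight 2: 1 codewords.
  weight 3: 2 codewords.
Minimum distance d = smallest w > 0 with A_w > 0 = 2.
Sanity: Σ A_w = 4 = 2^2 = 4 ✓.


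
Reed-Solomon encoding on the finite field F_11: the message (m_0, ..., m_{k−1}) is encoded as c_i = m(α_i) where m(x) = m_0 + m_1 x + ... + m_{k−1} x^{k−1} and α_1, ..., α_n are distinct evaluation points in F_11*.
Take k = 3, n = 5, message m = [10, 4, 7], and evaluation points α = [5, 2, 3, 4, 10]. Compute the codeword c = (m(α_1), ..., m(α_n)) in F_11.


c = [7, 2, 8, 6, 2]

Message polynomial: m(x) = 10 + 4·x + 7·x^2 (mod 11).
For each evaluation point α_i, compute m(α_i) mod 11:
  α_1 = 5: Horner steps 7 → 6 → 7, so m(5) = 7.
  α_2 = 2: Horner steps 7 → 7 → 2, so m(2) = 2.
  α_3 = 3: Horner steps 7 → 3 → 8, so m(3) = 8.
  α_4 = 4: Horner steps 7 → 10 → 6, so m(4) = 6.
  α_5 = 10: Horner steps 7 → 8 → 2, so m(10) = 2.
Codeword c = [7, 2, 8, 6, 2] ∈ F_11^5.


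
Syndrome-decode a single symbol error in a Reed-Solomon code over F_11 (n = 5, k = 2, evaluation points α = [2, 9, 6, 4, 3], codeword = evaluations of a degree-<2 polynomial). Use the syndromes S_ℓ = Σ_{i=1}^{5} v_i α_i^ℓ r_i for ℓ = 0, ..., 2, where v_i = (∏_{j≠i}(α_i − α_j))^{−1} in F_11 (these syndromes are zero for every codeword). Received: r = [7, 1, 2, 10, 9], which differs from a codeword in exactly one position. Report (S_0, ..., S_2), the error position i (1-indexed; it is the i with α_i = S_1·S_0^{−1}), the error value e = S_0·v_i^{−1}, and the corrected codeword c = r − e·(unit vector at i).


S = (7, 10, 8), error at position 5, error magnitude e = 6, c = [7, 1, 2, 10, 3].

Step 1: column multipliers v_i = (∏_{j≠i}(α_i − α_j))^{−1} mod 11.
  i = 1 (α = 2): (2−9)(2−6)(2−4)(2−3) = (−7)·(−4)·(−2)·(−1) = 56 ≡ 1, so v_1 = 1^{−1} = 1 (mod 11).
  i = 2 (α = 9): (9−2)(9−6)(9−4)(9−3) = 7·3·5·6 = 630 ≡ 3, so v_2 = 3^{−1} = 4 (mod 11).
  i = 3 (α = 6): (6−2)(6−9)(6−4)(6−3) = 4·(−3)·2·3 = −72 ≡ 5, so v_3 = 5^{−1} = 9 (mod 11).
  i = 4 (α = 4): (4−2)(4−9)(4−6)(4−3) = 2·(−5)·(−2)·1 = 20 ≡ 9, so v_4 = 9^{−1} = 5 (mod 11).
  i = 5 (α = 3): (3−2)(3−9)(3−6)(3−4) = 1·(−6)·(−3)·(−1) = −18 ≡ 4, so v_5 = 4^{−1} = 3 (mod 11).
  v = [1, 4, 9, 5, 3].
Step 2: syndromes of r = [7, 1, 2, 10, 9] (all sums mod 11).
  S_0 = Σ v_i r_i = 1·7 + 4·1 + 9·2 + 5·10 + 3·9 = 106 ≡ 7.
  S_1 = Σ v_i α_i r_i = 1·2·7 + 4·9·1 + 9·6·2 + 5·4·10 + 3·3·9 = 439 ≡ 10.
  α_i^2 mod 11 = [4, 4, 3, 5, 9].
  S_2 = Σ v_i α_i^2 r_i = 1·4·7 + 4·4·1 + 9·3·2 + 5·5·10 + 3·9·9 = 591 ≡ 8.
  S = (7, 10, 8) ≠ 0, so r is not a codeword (an error is present).
Step 3: locate the error. For a single error e at position i, S_ℓ = v_i·e·α_i^ℓ, so α_err = S_1/S_0.
  S_0^{−1} = 7^{−1} = 8 (mod 11), so α_err = 10·8 = 80 ≡ 3 = α_5. Error position i = 5.
  Consistency check: S_2/S_1 = 8·10 = 80 ≡ 3 = α_err ✓ (single-error assumption holds).
Step 4: error magnitude e = S_0/v_5 = S_0·∏_{j≠5}(α_5 − α_j) = 7·4 = 28 ≡ 6 (mod 11).
Step 5: correct position 5: c_5 = r_5 − e = 9 − 6 ≡ 3 (mod 11). Hence c = [7, 1, 2, 10, 3].
  Check: interpolating c through the α_i gives m(x) = 4 + 7·x (degree < 2) with m(α_i) = c_i for every i, so c is indeed a codeword.


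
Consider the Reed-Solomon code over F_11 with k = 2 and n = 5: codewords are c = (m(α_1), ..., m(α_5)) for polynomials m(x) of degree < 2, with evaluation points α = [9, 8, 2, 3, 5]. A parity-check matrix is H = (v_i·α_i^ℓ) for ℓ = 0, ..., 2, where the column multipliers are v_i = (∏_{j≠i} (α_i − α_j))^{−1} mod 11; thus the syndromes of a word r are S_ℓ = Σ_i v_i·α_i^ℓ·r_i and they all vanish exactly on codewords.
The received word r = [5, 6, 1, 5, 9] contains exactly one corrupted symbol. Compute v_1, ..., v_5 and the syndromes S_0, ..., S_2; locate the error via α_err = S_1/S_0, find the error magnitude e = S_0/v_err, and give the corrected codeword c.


S = (10, 8, 2), error at position 4, error magnitude e = 5, c = [5, 6, 1, 0, 9].

Step 1: column multipliers v_i = (∏_{j≠i}(α_i − α_j))^{−1} mod 11.
  i = 1 (α = 9): (9−8)(9−2)(9−3)(9−5) = 1·7·6·4 = 168 ≡ 3, so v_1 = 3^{−1} = 4 (mod 11).
  i = 2 (α = 8): (8−9)(8−2)(8−3)(8−5) = (−1)·6·5·3 = −90 ≡ 9, so v_2 = 9^{−1} = 5 (mod 11).
  i = 3 (α = 2): (2−9)(2−8)(2−3)(2−5) = (−7)·(−6)·(−1)·(−3) = 126 ≡ 5, so v_3 = 5^{−1} = 9 (mod 11).
  i = 4 (α = 3): (3−9)(3−8)(3−2)(3−5) = (−6)·(−5)·1·(−2) = −60 ≡ 6, so v_4 = 6^{−1} = 2 (mod 11).
  i = 5 (α = 5): (5−9)(5−8)(5−2)(5−3) = (−4)·(−3)·3·2 = 72 ≡ 6, so v_5 = 6^{−1} = 2 (mod 11).
  v = [4, 5, 9, 2, 2].
Step 2: syndromes of r = [5, 6, 1, 5, 9] (all sums mod 11).
  S_0 = Σ v_i r_i = 4·5 + 5·6 + 9·1 + 2·5 + 2·9 = 87 ≡ 10.
  S_1 = Σ v_i α_i r_i = 4·9·5 + 5·8·6 + 9·2·1 + 2·3·5 + 2·5·9 = 558 ≡ 8.
  α_i^2 mod 11 = [4, 9, 4, 9, 3].
  S_2 = Σ v_i α_i^2 r_i = 4·4·5 + 5·9·6 + 9·4·1 + 2·9·5 + 2·3·9 = 530 ≡ 2.
  S = (10, 8, 2) ≠ 0, so r is not a codeword (an error is present).
Step 3: locate the error. For a single error e at position i, S_ℓ = v_i·e·α_i^ℓ, so α_err = S_1/S_0.
  S_0^{−1} = 10^{−1} = 10 (mod 11), so α_err = 8·10 = 80 ≡ 3 = α_4. Error position i = 4.
  Consistency check: S_2/S_1 = 2·7 = 14 ≡ 3 = α_err ✓ (single-error assumption holds).
Step 4: error magnitude e = S_0/v_4 = S_0·∏_{j≠4}(α_4 − α_j) = 10·6 = 60 ≡ 5 (mod 11).
Step 5: correct position 4: c_4 = r_4 − e = 5 − 5 ≡ 0 (mod 11). Hence c = [5, 6, 1, 0, 9].
  Check: interpolating c through the α_i gives m(x) = 3 + 10·x (degree < 2) with m(α_i) = c_i for every i, so c is indeed a codeword.


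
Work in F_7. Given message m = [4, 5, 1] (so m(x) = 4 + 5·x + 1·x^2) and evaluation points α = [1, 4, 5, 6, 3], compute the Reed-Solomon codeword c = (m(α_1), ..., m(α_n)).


c = [3, 5, 5, 0, 0]

Message polynomial: m(x) = 4 + 5·x + 1·x^2 (mod 7).
For each evaluation point α_i, compute m(α_i) mod 7:
  α_1 = 1: Horner steps 1 → 6 → 3, so m(1) = 3.
  α_2 = 4: Horner steps 1 → 2 → 5, so m(4) = 5.
  α_3 = 5: Horner steps 1 → 3 → 5, so m(5) = 5.
  α_4 = 6: Horner steps 1 → 4 → 0, so m(6) = 0.
  α_5 = 3: Horner steps 1 → 1 → 0, so m(3) = 0.
Codeword c = [3, 5, 5, 0, 0] ∈ F_7^5.


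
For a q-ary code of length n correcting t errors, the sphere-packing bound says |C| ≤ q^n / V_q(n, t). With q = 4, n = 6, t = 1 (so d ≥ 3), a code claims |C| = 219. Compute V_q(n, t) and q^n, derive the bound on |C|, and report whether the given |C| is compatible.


V_q(n, t) = 19, q^n = 4096, Hamming bound = 215, |C| = 219 > bound (violated).

Step 1: Compute V_q(n, t) = Σ_{j=0}^1 C(n, j) (q−1)^j.
  j = 0: C(6,0)·(3)^0 = 1·1 = 1.
  j = 1: C(6,1)·(3)^1 = 6·3 = 18.
  V_q(n, t) = 1 + 18 = 19.
Step 2: q^n = 4^6 = 4096.
Step 3: Hamming bound ⌊q^n / V_q(n,t)⌋ = ⌊4096/19⌋ = 215.
Step 4: Compare |C| = 219 to 215: violated.
The claimed |C| lies above the Hamming bound, so no 4-ary code of length 6 with d ≥ 3 can have 219 codewords.


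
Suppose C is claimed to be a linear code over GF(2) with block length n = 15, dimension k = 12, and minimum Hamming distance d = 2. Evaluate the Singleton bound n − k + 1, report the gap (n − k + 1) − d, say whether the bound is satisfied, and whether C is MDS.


Singleton RHS = n − k + 1 = 4, slack = 2, bound satisfied, not MDS.

Singleton bound: d ≤ n − k + 1.
Here n = 15, k = 12, so n − k + 1 = 4.
Given d = 2, check d ≤ 4: YES.
Slack = (n − k + 1) − d = 2.
The code is NOT MDS (slack = 2 > 0).
Description: the claimed parameters are [15, 12, 2]_2; such a code would be non-MDS.


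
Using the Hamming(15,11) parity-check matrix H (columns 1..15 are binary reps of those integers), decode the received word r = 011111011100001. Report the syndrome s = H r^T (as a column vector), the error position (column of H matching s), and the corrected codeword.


s = (0, 0, 1, 0)^T, error position = 2, corrected codeword c = 001111011100001

Compute s = H r^T mod 2 one row at a time:
  s_1 = 1 + 1 + 1 + 0 + 0 + 0 + 0 + 1 = 4 ≡ 0 (mod 2).
  s_2 = 1 + 1 + 1 + 0 + 0 + 0 + 0 + 1 = 4 ≡ 0 (mod 2).
  s_3 = 1 + 1 + 1 + 0 + 1 + 0 + 0 + 1 = 5 ≡ 1 (mod 2).
  s_4 = 0 + 1 + 1 + 0 + 1 + 0 + 0 + 1 = 4 ≡ 0 (mod 2).
s = (0, 0, 1, 0)^T — this equals column 2 of H (binary 0010), so error is at position 2.
Correct: flip bit 2 of r = 011111011100001 to get c = 001111011100001.


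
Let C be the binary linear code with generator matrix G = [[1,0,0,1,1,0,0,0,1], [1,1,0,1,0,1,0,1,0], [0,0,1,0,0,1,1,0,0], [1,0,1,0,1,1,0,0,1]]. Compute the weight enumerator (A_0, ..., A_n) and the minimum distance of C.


Weight distribution: A_0 = 1, A_2 = 1, A_3 = 2, A_4 = 3, A_5 = 4, A_6 = 3, A_7 = 2. Minimum distance d = 2.

Enumerate all 2^4 = 16 messages m ∈ F_2^4.
For each, compute codeword c = mG in F_2^9, then tally its weight.
  m = 0000 → c = 000000000, weight = 0.
  m = 1000 → c = 100110001, weight = 4.
  m = 0100 → c = 110101010, weight = 5.
  m = 1100 → c = 010011011, weight = 5.
  m = 0010 → c = 001001100, weight = 3.
  m = 1010 → c = 101111101, weight = 7.
  m = 0110 → c = 111100110, weight = 6.
  m = 1110 → c = 011010111, weight = 6.
  m = 0001 → c = 101011001, weight = 5.
  m = 1001 → c = 001101000, weight = 3.
  m = 0101 → c = 011110011, weight = 6.
  m = 1101 → c = 111000010, weight = 4.
  m = 0011 → c = 100010101, weight = 4.
  m = 1011 → c = 000100100, weight = 2.
  m = 0111 → c = 010111111, weight = 7.
  m = 1111 → c = 110001110, weight = 5.
Tally weights:
  weight 0: 1 codewords.
  weight 2: 1 codewords.
  weight 3: 2 codewords.
  weight 4: 3 codewords.
  weight 5: 4 codewords.
  weight 6: 3 codewords.
  weight 7: 2 codewords.
Minimum distance d = smallest w > 0 with A_w > 0 = 2.
Sanity: Σ A_w = 16 = 2^4 = 16 ✓.


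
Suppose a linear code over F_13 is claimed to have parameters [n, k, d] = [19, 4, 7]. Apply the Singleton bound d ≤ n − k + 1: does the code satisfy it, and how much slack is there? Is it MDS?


Singleton RHS = n − k + 1 = 16, slack = 9, bound satisfied, not MDS.

Singleton bound: d ≤ n − k + 1.
Here n = 19, k = 4, so n − k + 1 = 16.
Given d = 7, check d ≤ 16: YES.
Slack = (n − k + 1) − d = 9.
The code is NOT MDS (slack = 9 > 0).
Description: the claimed parameters are [19, 4, 7]_13; such a code would be non-MDS.


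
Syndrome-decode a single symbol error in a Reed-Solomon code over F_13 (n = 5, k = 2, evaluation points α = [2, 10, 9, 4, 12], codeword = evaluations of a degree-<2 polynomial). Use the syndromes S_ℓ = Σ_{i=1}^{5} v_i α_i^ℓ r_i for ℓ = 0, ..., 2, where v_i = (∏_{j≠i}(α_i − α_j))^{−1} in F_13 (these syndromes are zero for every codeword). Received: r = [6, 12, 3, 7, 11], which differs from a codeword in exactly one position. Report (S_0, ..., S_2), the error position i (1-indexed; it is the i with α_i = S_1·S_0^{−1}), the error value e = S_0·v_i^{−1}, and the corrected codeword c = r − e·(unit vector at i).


S = (10, 9, 12), error at position 2, error magnitude e = 2, c = [6, 10, 3, 7, 11].

Step 1: column multipliers v_i = (∏_{j≠i}(α_i − α_j))^{−1} mod 13.
  i = 1 (α = 2): (2−10)(2−9)(2−4)(2−12) = (−8)·(−7)·(−2)·(−10) = 1120 ≡ 2, so v_1 = 2^{−1} = 7 (mod 13).
  i = 2 (α = 10): (10−2)(10−9)(10−4)(10−12) = 8·1·6·(−2) = −96 ≡ 8, so v_2 = 8^{−1} = 5 (mod 13).
  i = 3 (α = 9): (9−2)(9−10)(9−4)(9−12) = 7·(−1)·5·(−3) = 105 ≡ 1, so v_3 = 1^{−1} = 1 (mod 13).
  i = 4 (α = 4): (4−2)(4−10)(4−9)(4−12) = 2·(−6)·(−5)·(−8) = −480 ≡ 1, so v_4 = 1^{−1} = 1 (mod 13).
  i = 5 (α = 12): (12−2)(12−10)(12−9)(12−4) = 10·2·3·8 = 480 ≡ 12, so v_5 = 12^{−1} = 12 (mod 13).
  v = [7, 5, 1, 1, 12].
Step 2: syndromes of r = [6, 12, 3, 7, 11] (all sums mod 13).
  S_0 = Σ v_i r_i = 7·6 + 5·12 + 1·3 + 1·7 + 12·11 = 244 ≡ 10.
  S_1 = Σ v_i α_i r_i = 7·2·6 + 5·10·12 + 1·9·3 + 1·4·7 + 12·12·11 = 2323 ≡ 9.
  α_i^2 mod 13 = [4, 9, 3, 3, 1].
  S_2 = Σ v_i α_i^2 r_i = 7·4·6 + 5·9·12 + 1·3·3 + 1·3·7 + 12·1·11 = 870 ≡ 12.
  S = (10, 9, 12) ≠ 0, so r is not a codeword (an error is present).
Step 3: locate the error. For a single error e at position i, S_ℓ = v_i·e·α_i^ℓ, so α_err = S_1/S_0.
  S_0^{−1} = 10^{−1} = 4 (mod 13), so α_err = 9·4 = 36 ≡ 10 = α_2. Error position i = 2.
  Consistency check: S_2/S_1 = 12·3 = 36 ≡ 10 = α_err ✓ (single-error assumption holds).
Step 4: error magnitude e = S_0/v_2 = S_0·∏_{j≠2}(α_2 − α_j) = 10·8 = 80 ≡ 2 (mod 13).
Step 5: correct position 2: c_2 = r_2 − e = 12 − 2 ≡ 10 (mod 13). Hence c = [6, 10, 3, 7, 11].
  Check: interpolating c through the α_i gives m(x) = 5 + 7·x (degree < 2) with m(α_i) = c_i for every i, so c is indeed a codeword.


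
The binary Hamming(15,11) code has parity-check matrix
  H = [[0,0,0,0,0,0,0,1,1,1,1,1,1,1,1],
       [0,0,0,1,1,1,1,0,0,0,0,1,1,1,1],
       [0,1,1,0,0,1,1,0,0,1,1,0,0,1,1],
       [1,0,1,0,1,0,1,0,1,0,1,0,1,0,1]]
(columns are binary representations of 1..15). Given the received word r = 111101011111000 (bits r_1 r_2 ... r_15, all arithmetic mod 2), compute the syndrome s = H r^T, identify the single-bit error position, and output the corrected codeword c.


s = (1, 1, 1, 0)^T, error position = 14, corrected codeword c = 111101011111010

Compute s = H r^T mod 2 one row at a time:
  s_1 = 1 + 1 + 1 + 1 + 1 + 0 + 0 + 0 = 5 ≡ 1 (mod 2).
  s_2 = 1 + 0 + 1 + 0 + 1 + 0 + 0 + 0 = 3 ≡ 1 (mod 2).
  s_3 = 1 + 1 + 1 + 0 + 1 + 1 + 0 + 0 = 5 ≡ 1 (mod 2).
  s_4 = 1 + 1 + 0 + 0 + 1 + 1 + 0 + 0 = 4 ≡ 0 (mod 2).
s = (1, 1, 1, 0)^T — this equals column 14 of H (binary 1110), so error is at position 14.
Correct: flip bit 14 of r = 111101011111000 to get c = 111101011111010.


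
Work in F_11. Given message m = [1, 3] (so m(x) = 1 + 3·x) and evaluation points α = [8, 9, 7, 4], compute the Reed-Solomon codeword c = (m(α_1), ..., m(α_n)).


c = [3, 6, 0, 2]

Message polynomial: m(x) = 1 + 3·x (mod 11).
For each evaluation point α_i, compute m(α_i) mod 11:
  α_1 = 8: Horner steps 3 → 3, so m(8) = 3.
  α_2 = 9: Horner steps 3 → 6, so m(9) = 6.
  α_3 = 7: Horner steps 3 → 0, so m(7) = 0.
  α_4 = 4: Horner steps 3 → 2, so m(4) = 2.
Codeword c = [3, 6, 0, 2] ∈ F_11^4.


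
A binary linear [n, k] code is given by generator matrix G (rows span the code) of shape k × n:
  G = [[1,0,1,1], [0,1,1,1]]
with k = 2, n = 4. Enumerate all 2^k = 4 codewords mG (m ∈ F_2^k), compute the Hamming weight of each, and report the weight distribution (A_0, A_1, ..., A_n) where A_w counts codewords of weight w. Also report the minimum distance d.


Weight distribution: A_0 = 1, A_2 = 1, A_3 = 2. Minimum distance d = 2.

Enumerate all 2^2 = 4 messages m ∈ F_2^2.
For each, compute codeword c = mG in F_2^4, then tally its weight.
  m = 00 → c = 0000, weight = 0.
  m = 10 → c = 1011, weight = 3.
  m = 01 → c = 0111, weight = 3.
  m = 11 → c = 1100, weight = 2.
Tally weights:
  weight 0: 1 codewords.
  weight 2: 1 codewords.
  weight 3: 2 codewords.
Minimum distance d = smallest w > 0 with A_w > 0 = 2.
Sanity: Σ A_w = 4 = 2^2 = 4 ✓.


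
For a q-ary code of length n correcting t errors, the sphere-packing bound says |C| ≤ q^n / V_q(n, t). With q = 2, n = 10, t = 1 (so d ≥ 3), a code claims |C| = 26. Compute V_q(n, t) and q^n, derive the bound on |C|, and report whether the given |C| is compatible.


V_q(n, t) = 11, q^n = 1024, Hamming bound = 93, |C| = 26 ≤ bound (satisfied).

Step 1: Compute V_q(n, t) = Σ_{j=0}^1 C(n, j) (q−1)^j.
  j = 0: C(10,0)·(1)^0 = 1·1 = 1.
  j = 1: C(10,1)·(1)^1 = 10·1 = 10.
  V_q(n, t) = 1 + 10 = 11.
Step 2: q^n = 2^10 = 1024.
Step 3: Hamming bound ⌊q^n / V_q(n,t)⌋ = ⌊1024/11⌋ = 93.
Step 4: Compare |C| = 26 to 93: satisfied.
The claimed |C| lies below the Hamming bound.


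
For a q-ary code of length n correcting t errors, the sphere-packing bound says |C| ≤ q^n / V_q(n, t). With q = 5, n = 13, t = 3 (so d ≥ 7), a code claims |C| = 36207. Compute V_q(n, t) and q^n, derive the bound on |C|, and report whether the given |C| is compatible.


V_q(n, t) = 19605, q^n = 1220703125, Hamming bound = 62264, |C| = 36207 ≤ bound (satisfied).

Step 1: Compute V_q(n, t) = Σ_{j=0}^3 C(n, j) (q−1)^j.
  j = 0: C(13,0)·(4)^0 = 1·1 = 1.
  j = 1: C(13,1)·(4)^1 = 13·4 = 52.
  j = 2: C(13,2)·(4)^2 = 78·16 = 1248.
  j = 3: C(13,3)·(4)^3 = 286·64 = 18304.
  V_q(n, t) = 1 + 52 + 1248 + 18304 = 19605.
Step 2: q^n = 5^13 = 1220703125.
Step 3: Hamming bound ⌊q^n / V_q(n,t)⌋ = ⌊1220703125/19605⌋ = 62264.
Step 4: Compare |C| = 36207 to 62264: satisfied.
The claimed |C| lies below the Hamming bound.


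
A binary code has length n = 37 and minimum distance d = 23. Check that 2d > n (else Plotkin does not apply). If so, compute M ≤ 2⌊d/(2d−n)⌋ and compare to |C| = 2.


Plotkin bound M ≤ 4; given |C| = 2 ≤ bound (satisfied).

Check applicability: 2d = 46, n = 37.
2d − n = 9 > 0, so Plotkin applies.
Compute d/(2d−n) = 23/9 ≈ 2.5556.
⌊d/(2d−n)⌋ = 2.
Plotkin bound: M ≤ 2·2 = 4.
Given |C| = 2, check: satisfied.
This |C| is below the Plotkin bound.


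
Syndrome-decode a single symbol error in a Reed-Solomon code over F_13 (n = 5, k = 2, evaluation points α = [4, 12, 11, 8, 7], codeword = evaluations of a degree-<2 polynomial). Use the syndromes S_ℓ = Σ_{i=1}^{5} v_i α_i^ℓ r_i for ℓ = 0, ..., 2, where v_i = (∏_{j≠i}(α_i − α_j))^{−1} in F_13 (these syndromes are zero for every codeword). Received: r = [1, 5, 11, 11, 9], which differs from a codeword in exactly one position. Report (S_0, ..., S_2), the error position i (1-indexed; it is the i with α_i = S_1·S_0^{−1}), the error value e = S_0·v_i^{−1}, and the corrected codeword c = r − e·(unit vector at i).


S = (11, 10, 2), error at position 4, error magnitude e = 8, c = [1, 5, 11, 3, 9].

Step 1: column multipliers v_i = (∏_{j≠i}(α_i − α_j))^{−1} mod 13.
  i = 1 (α = 4): (4−12)(4−11)(4−8)(4−7) = (−8)·(−7)·(−4)·(−3) = 672 ≡ 9, so v_1 = 9^{−1} = 3 (mod 13).
  i = 2 (α = 12): (12−4)(12−11)(12−8)(12−7) = 8·1·4·5 = 160 ≡ 4, so v_2 = 4^{−1} = 10 (mod 13).
  i = 3 (α = 11): (11−4)(11−12)(11−8)(11−7) = 7·(−1)·3·4 = −84 ≡ 7, so v_3 = 7^{−1} = 2 (mod 13).
  i = 4 (α = 8): (8−4)(8−12)(8−11)(8−7) = 4·(−4)·(−3)·1 = 48 ≡ 9, so v_4 = 9^{−1} = 3 (mod 13).
  i = 5 (α = 7): (7−4)(7−12)(7−11)(7−8) = 3·(−5)·(−4)·(−1) = −60 ≡ 5, so v_5 = 5^{−1} = 8 (mod 13).
  v = [3, 10, 2, 3, 8].
Step 2: syndromes of r = [1, 5, 11, 11, 9] (all sums mod 13).
  S_0 = Σ v_i r_i = 3·1 + 10·5 + 2·11 + 3·11 + 8·9 = 180 ≡ 11.
  S_1 = Σ v_i α_i r_i = 3·4·1 + 10·12·5 + 2·11·11 + 3·8·11 + 8·7·9 = 1622 ≡ 10.
  α_i^2 mod 13 = [3, 1, 4, 12, 10].
  S_2 = Σ v_i α_i^2 r_i = 3·3·1 + 10·1·5 + 2·4·11 + 3·12·11 + 8·10·9 = 1263 ≡ 2.
  S = (11, 10, 2) ≠ 0, so r is not a codeword (an error is present).
Step 3: locate the error. For a single error e at position i, S_ℓ = v_i·e·α_i^ℓ, so α_err = S_1/S_0.
  S_0^{−1} = 11^{−1} = 6 (mod 13), so α_err = 10·6 = 60 ≡ 8 = α_4. Error position i = 4.
  Consistency check: S_2/S_1 = 2·4 = 8 ≡ 8 = α_err ✓ (single-error assumption holds).
Step 4: error magnitude e = S_0/v_4 = S_0·∏_{j≠4}(α_4 − α_j) = 11·9 = 99 ≡ 8 (mod 13).
Step 5: correct position 4: c_4 = r_4 − e = 11 − 8 ≡ 3 (mod 13). Hence c = [1, 5, 11, 3, 9].
  Check: interpolating c through the α_i gives m(x) = 12 + 7·x (degree < 2) with m(α_i) = c_i for every i, so c is indeed a codeword.


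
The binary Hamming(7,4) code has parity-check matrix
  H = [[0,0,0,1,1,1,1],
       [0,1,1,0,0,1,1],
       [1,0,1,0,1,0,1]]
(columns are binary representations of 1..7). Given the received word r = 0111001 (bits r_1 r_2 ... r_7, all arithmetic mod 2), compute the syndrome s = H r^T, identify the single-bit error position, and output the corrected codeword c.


s = (0, 1, 0)^T, error position = 2, corrected codeword c = 0011001

Compute s = H r^T mod 2 one row at a time:
  s_1 = 1 + 0 + 0 + 1 = 2 ≡ 0 (mod 2).
  s_2 = 1 + 1 + 0 + 1 = 3 ≡ 1 (mod 2).
  s_3 = 0 + 1 + 0 + 1 = 2 ≡ 0 (mod 2).
s = (0, 1, 0)^T — this equals column 2 of H (binary 010), so error is at position 2.
Correct: flip bit 2 of r = 0111001 to get c = 0011001.


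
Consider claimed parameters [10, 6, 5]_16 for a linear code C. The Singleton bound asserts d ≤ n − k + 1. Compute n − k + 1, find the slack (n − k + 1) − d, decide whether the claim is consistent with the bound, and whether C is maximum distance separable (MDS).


Singleton RHS = n − k + 1 = 5, slack = 0, bound satisfied, MDS.

Singleton bound: d ≤ n − k + 1.
Here n = 10, k = 6, so n − k + 1 = 5.
Given d = 5, check d ≤ 5: YES.
Slack = (n − k + 1) − d = 0.
The code is MDS (slack = 0).
Description: the claimed parameters are [10, 6, 5]_16; such a code would be MDS (meets Singleton bound).


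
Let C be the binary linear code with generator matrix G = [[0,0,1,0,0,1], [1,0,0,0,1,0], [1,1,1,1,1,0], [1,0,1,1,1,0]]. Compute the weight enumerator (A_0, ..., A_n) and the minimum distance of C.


Weight distribution: A_0 = 1, A_1 = 1, A_2 = 4, A_3 = 4, A_4 = 3, A_5 = 3. Minimum distance d = 1.

Enumerate all 2^4 = 16 messages m ∈ F_2^4.
For each, compute codeword c = mG in F_2^6, then tally its weight.
  m = 0000 → c = 000000, weight = 0.
  m = 1000 → c = 001001, weight = 2.
  m = 0100 → c = 100010, weight = 2.
  m = 1100 → c = 101011, weight = 4.
  m = 0010 → c = 111110, weight = 5.
  m = 1010 → c = 110111, weight = 5.
  m = 0110 → c = 011100, weight = 3.
  m = 1110 → c = 010101, weight = 3.
  m = 0001 → c = 101110, weight = 4.
  m = 1001 → c = 100111, weight = 4.
  m = 0101 → c = 001100, weight = 2.
  m = 1101 → c = 000101, weight = 2.
  m = 0011 → c = 010000, weight = 1.
  m = 1011 → c = 011001, weight = 3.
  m = 0111 → c = 110010, weight = 3.
  m = 1111 → c = 111011, weight = 5.
Tally weights:
  weight 0: 1 codewords.
  weight 1: 1 codewords.
  weight 2: 4 codewords.
  weight 3: 4 codewords.
  weight 4: 3 codewords.
  weight 5: 3 codewords.
Minimum distance d = smallest w > 0 with A_w > 0 = 1.
Sanity: Σ A_w = 16 = 2^4 = 16 ✓.


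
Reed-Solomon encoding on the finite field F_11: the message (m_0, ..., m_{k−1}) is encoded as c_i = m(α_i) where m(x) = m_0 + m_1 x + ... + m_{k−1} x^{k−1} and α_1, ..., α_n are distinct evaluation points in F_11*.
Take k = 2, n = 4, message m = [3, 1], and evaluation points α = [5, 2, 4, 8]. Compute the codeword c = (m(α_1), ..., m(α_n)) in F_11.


c = [8, 5, 7, 0]

Message polynomial: m(x) = 3 + 1·x (mod 11).
For each evaluation point α_i, compute m(α_i) mod 11:
  α_1 = 5: Horner steps 1 → 8, so m(5) = 8.
  α_2 = 2: Horner steps 1 → 5, so m(2) = 5.
  α_3 = 4: Horner steps 1 → 7, so m(4) = 7.
  α_4 = 8: Horner steps 1 → 0, so m(8) = 0.
Codeword c = [8, 5, 7, 0] ∈ F_11^4.


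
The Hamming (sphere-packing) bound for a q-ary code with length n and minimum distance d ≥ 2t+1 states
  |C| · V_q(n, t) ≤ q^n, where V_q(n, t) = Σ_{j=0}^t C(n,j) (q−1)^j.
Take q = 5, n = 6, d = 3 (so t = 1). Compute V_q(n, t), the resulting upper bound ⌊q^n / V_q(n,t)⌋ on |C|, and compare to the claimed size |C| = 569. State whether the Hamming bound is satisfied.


V_q(n, t) = 25, q^n = 15625, Hamming bound = 625, |C| = 569 ≤ bound (satisfied).

Step 1: Compute V_q(n, t) = Σ_{j=0}^1 C(n, j) (q−1)^j.
  j = 0: C(6,0)·(4)^0 = 1·1 = 1.
  j = 1: C(6,1)·(4)^1 = 6·4 = 24.
  V_q(n, t) = 1 + 24 = 25.
Step 2: q^n = 5^6 = 15625.
Step 3: Hamming bound ⌊q^n / V_q(n,t)⌋ = ⌊15625/25⌋ = 625.
Step 4: Compare |C| = 569 to 625: satisfied.
The claimed |C| lies below the Hamming bound.


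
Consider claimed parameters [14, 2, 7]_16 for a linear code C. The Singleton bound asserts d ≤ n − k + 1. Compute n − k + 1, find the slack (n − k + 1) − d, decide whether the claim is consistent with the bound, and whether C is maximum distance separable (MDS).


Singleton RHS = n − k + 1 = 13, slack = 6, bound satisfied, not MDS.

Singleton bound: d ≤ n − k + 1.
Here n = 14, k = 2, so n − k + 1 = 13.
Given d = 7, check d ≤ 13: YES.
Slack = (n − k + 1) − d = 6.
The code is NOT MDS (slack = 6 > 0).
Description: the claimed parameters are [14, 2, 7]_16; such a code would be non-MDS.


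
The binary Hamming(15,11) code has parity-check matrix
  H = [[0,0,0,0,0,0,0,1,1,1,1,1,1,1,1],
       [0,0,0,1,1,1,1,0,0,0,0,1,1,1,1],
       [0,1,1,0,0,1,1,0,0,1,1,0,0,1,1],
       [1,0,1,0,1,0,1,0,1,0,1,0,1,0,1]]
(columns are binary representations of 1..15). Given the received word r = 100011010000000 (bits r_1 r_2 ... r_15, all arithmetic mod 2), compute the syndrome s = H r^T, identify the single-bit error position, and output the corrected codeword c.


s = (1, 0, 1, 0)^T, error position = 10, corrected codeword c = 100011010100000

Compute s = H r^T mod 2 one row at a time:
  s_1 = 1 + 0 + 0 + 0 + 0 + 0 + 0 + 0 = 1 ≡ 1 (mod 2).
  s_2 = 0 + 1 + 1 + 0 + 0 + 0 + 0 + 0 = 2 ≡ 0 (mod 2).
  s_3 = 0 + 0 + 1 + 0 + 0 + 0 + 0 + 0 = 1 ≡ 1 (mod 2).
  s_4 = 1 + 0 + 1 + 0 + 0 + 0 + 0 + 0 = 2 ≡ 0 (mod 2).
s = (1, 0, 1, 0)^T — this equals column 10 of H (binary 1010), so error is at position 10.
Correct: flip bit 10 of r = 100011010000000 to get c = 100011010100000.


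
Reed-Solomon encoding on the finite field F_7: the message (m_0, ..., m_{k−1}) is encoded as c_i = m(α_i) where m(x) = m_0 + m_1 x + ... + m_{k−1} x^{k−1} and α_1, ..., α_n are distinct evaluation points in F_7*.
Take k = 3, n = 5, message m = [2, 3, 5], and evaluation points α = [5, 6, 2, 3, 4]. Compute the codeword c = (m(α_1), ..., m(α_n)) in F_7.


c = [2, 4, 0, 0, 3]

Message polynomial: m(x) = 2 + 3·x + 5·x^2 (mod 7).
For each evaluation point α_i, compute m(α_i) mod 7:
  α_1 = 5: Horner steps 5 → 0 → 2, so m(5) = 2.
  α_2 = 6: Horner steps 5 → 5 → 4, so m(6) = 4.
  α_3 = 2: Horner steps 5 → 6 → 0, so m(2) = 0.
  α_4 = 3: Horner steps 5 → 4 → 0, so m(3) = 0.
  α_5 = 4: Horner steps 5 → 2 → 3, so m(4) = 3.
Codeword c = [2, 4, 0, 0, 3] ∈ F_7^5.


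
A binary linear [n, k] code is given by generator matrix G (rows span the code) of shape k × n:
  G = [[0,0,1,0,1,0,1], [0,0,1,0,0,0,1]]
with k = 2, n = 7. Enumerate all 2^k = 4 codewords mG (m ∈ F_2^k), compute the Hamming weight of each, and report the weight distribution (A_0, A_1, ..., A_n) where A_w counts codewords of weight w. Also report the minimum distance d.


Weight distribution: A_0 = 1, A_1 = 1, A_2 = 1, A_3 = 1. Minimum distance d = 1.

Enumerate all 2^2 = 4 messages m ∈ F_2^2.
For each, compute codeword c = mG in F_2^7, then tally its weight.
  m = 00 → c = 0000000, weight = 0.
  m = 10 → c = 0010101, weight = 3.
  m = 01 → c = 0010001, weight = 2.
  m = 11 → c = 0000100, weight = 1.
Tally weights:
  weight 0: 1 codewords.
  weight 1: 1 codewords.
  weight 2: 1 codewords.
  weight 3: 1 codewords.
Minimum distance d = smallest w > 0 with A_w > 0 = 1.
Sanity: Σ A_w = 4 = 2^2 = 4 ✓.


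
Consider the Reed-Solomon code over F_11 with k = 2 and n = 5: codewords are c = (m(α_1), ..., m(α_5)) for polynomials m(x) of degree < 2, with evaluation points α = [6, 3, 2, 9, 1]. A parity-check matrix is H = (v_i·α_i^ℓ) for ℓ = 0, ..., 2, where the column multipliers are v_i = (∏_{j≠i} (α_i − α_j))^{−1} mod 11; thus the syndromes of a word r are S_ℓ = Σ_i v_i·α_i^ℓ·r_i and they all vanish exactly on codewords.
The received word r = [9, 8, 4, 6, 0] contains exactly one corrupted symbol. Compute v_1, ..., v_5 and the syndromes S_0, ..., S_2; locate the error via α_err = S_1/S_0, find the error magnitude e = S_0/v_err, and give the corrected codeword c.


S = (1, 9, 4), error at position 4, error magnitude e = 7, c = [9, 8, 4, 10, 0].

Step 1: column multipliers v_i = (∏_{j≠i}(α_i − α_j))^{−1} mod 11.
  i = 1 (α = 6): (6−3)(6−2)(6−9)(6−1) = 3·4·(−3)·5 = −180 ≡ 7, so v_1 = 7^{−1} = 8 (mod 11).
  i = 2 (α = 3): (3−6)(3−2)(3−9)(3−1) = (−3)·1·(−6)·2 = 36 ≡ 3, so v_2 = 3^{−1} = 4 (mod 11).
  i = 3 (α = 2): (2−6)(2−3)(2−9)(2−1) = (−4)·(−1)·(−7)·1 = −28 ≡ 5, so v_3 = 5^{−1} = 9 (mod 11).
  i = 4 (α = 9): (9−6)(9−3)(9−2)(9−1) = 3·6·7·8 = 1008 ≡ 7, so v_4 = 7^{−1} = 8 (mod 11).
  i = 5 (α = 1): (1−6)(1−3)(1−2)(1−9) = (−5)·(−2)·(−1)·(−8) = 80 ≡ 3, so v_5 = 3^{−1} = 4 (mod 11).
  v = [8, 4, 9, 8, 4].
Step 2: syndromes of r = [9, 8, 4, 6, 0] (all sums mod 11).
  S_0 = Σ v_i r_i = 8·9 + 4·8 + 9·4 + 8·6 + 4·0 = 188 ≡ 1.
  S_1 = Σ v_i α_i r_i = 8·6·9 + 4·3·8 + 9·2·4 + 8·9·6 + 4·1·0 = 1032 ≡ 9.
  α_i^2 mod 11 = [3, 9, 4, 4, 1].
  S_2 = Σ v_i α_i^2 r_i = 8·3·9 + 4·9·8 + 9·4·4 + 8·4·6 + 4·1·0 = 840 ≡ 4.
  S = (1, 9, 4) ≠ 0, so r is not a codeword (an error is present).
Step 3: locate the error. For a single error e at position i, S_ℓ = v_i·e·α_i^ℓ, so α_err = S_1/S_0.
  S_0^{−1} = 1^{−1} = 1 (mod 11), so α_err = 9·1 = 9 ≡ 9 = α_4. Error position i = 4.
  Consistency check: S_2/S_1 = 4·5 = 20 ≡ 9 = α_err ✓ (single-error assumption holds).
Step 4: error magnitude e = S_0/v_4 = S_0·∏_{j≠4}(α_4 − α_j) = 1·7 = 7 ≡ 7 (mod 11).
Step 5: correct position 4: c_4 = r_4 − e = 6 − 7 ≡ 10 (mod 11). Hence c = [9, 8, 4, 10, 0].
  Check: interpolating c through the α_i gives m(x) = 7 + 4·x (degree < 2) with m(α_i) = c_i for every i, so c is indeed a codeword.


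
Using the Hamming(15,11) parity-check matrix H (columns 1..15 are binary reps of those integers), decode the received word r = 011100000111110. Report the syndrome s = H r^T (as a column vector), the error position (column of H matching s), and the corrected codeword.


s = (1, 0, 1, 1)^T, error position = 11, corrected codeword c = 011100000101110

Compute s = H r^T mod 2 one row at a time:
  s_1 = 0 + 0 + 1 + 1 + 1 + 1 + 1 + 0 = 5 ≡ 1 (mod 2).
  s_2 = 1 + 0 + 0 + 0 + 1 + 1 + 1 + 0 = 4 ≡ 0 (mod 2).
  s_3 = 1 + 1 + 0 + 0 + 1 + 1 + 1 + 0 = 5 ≡ 1 (mod 2).
  s_4 = 0 + 1 + 0 + 0 + 0 + 1 + 1 + 0 = 3 ≡ 1 (mod 2).
s = (1, 0, 1, 1)^T — this equals column 11 of H (binary 1011), so error is at position 11.
Correct: flip bit 11 of r = 011100000111110 to get c = 011100000101110.
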